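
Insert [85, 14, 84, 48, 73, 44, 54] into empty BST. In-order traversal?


Insert 85: root
Insert 14: L from 85
Insert 84: L from 85 -> R from 14
Insert 48: L from 85 -> R from 14 -> L from 84
Insert 73: L from 85 -> R from 14 -> L from 84 -> R from 48
Insert 44: L from 85 -> R from 14 -> L from 84 -> L from 48
Insert 54: L from 85 -> R from 14 -> L from 84 -> R from 48 -> L from 73

In-order: [14, 44, 48, 54, 73, 84, 85]


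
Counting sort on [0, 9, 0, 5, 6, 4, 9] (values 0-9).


Input: [0, 9, 0, 5, 6, 4, 9]
Counts: [2, 0, 0, 0, 1, 1, 1, 0, 0, 2]

Sorted: [0, 0, 4, 5, 6, 9, 9]


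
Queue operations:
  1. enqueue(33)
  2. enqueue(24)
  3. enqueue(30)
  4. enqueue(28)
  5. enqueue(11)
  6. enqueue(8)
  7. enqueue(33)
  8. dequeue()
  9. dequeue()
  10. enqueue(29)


enqueue(33) -> [33]
enqueue(24) -> [33, 24]
enqueue(30) -> [33, 24, 30]
enqueue(28) -> [33, 24, 30, 28]
enqueue(11) -> [33, 24, 30, 28, 11]
enqueue(8) -> [33, 24, 30, 28, 11, 8]
enqueue(33) -> [33, 24, 30, 28, 11, 8, 33]
dequeue()->33, [24, 30, 28, 11, 8, 33]
dequeue()->24, [30, 28, 11, 8, 33]
enqueue(29) -> [30, 28, 11, 8, 33, 29]

Final queue: [30, 28, 11, 8, 33, 29]


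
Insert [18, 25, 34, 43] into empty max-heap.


Insert 18: [18]
Insert 25: [25, 18]
Insert 34: [34, 18, 25]
Insert 43: [43, 34, 25, 18]

Final heap: [43, 34, 25, 18]


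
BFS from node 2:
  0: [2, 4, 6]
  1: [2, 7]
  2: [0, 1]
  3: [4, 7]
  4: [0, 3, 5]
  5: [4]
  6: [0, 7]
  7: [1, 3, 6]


Visit 2, enqueue [0, 1]
Visit 0, enqueue [4, 6]
Visit 1, enqueue [7]
Visit 4, enqueue [3, 5]
Visit 6, enqueue []
Visit 7, enqueue []
Visit 3, enqueue []
Visit 5, enqueue []

BFS order: [2, 0, 1, 4, 6, 7, 3, 5]


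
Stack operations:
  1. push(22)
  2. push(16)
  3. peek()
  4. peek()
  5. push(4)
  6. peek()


push(22) -> [22]
push(16) -> [22, 16]
peek()->16
peek()->16
push(4) -> [22, 16, 4]
peek()->4

Final stack: [22, 16, 4]


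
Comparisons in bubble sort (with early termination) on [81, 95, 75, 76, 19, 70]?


Algorithm: bubble sort (with early termination)
Input: [81, 95, 75, 76, 19, 70]
Sorted: [19, 70, 75, 76, 81, 95]

15


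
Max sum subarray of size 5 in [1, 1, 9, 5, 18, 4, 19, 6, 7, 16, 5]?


[0:5]: 34
[1:6]: 37
[2:7]: 55
[3:8]: 52
[4:9]: 54
[5:10]: 52
[6:11]: 53

Max: 55 at [2:7]


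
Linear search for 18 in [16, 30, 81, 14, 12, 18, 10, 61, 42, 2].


i=0: 16!=18
i=1: 30!=18
i=2: 81!=18
i=3: 14!=18
i=4: 12!=18
i=5: 18==18 found!

Found at 5, 6 comps


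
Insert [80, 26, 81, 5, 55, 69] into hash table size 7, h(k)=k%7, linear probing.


Insert 80: h=3 -> slot 3
Insert 26: h=5 -> slot 5
Insert 81: h=4 -> slot 4
Insert 5: h=5, 1 probes -> slot 6
Insert 55: h=6, 1 probes -> slot 0
Insert 69: h=6, 2 probes -> slot 1

Table: [55, 69, None, 80, 81, 26, 5]


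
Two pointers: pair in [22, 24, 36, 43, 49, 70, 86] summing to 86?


lo=0(22)+hi=6(86)=108
lo=0(22)+hi=5(70)=92
lo=0(22)+hi=4(49)=71
lo=1(24)+hi=4(49)=73
lo=2(36)+hi=4(49)=85
lo=3(43)+hi=4(49)=92

No pair found


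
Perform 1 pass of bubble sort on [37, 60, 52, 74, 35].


Initial: [37, 60, 52, 74, 35]
Pass 1: [37, 52, 60, 35, 74] (2 swaps)

After 1 pass: [37, 52, 60, 35, 74]


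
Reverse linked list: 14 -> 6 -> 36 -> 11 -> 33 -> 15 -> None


Step 1: curr=14, set curr.next=prev(None) | reversed so far: 14
Step 2: curr=6, set curr.next=prev(14) | reversed so far: 6 -> 14
Step 3: curr=36, set curr.next=prev(6) | reversed so far: 36 -> 6 -> 14
Step 4: curr=11, set curr.next=prev(36) | reversed so far: 11 -> 36 -> 6 -> 14
Step 5: curr=33, set curr.next=prev(11) | reversed so far: 33 -> 11 -> 36 -> 6 -> 14
Step 6: curr=15, set curr.next=prev(33) | reversed so far: 15 -> 33 -> 11 -> 36 -> 6 -> 14

15 -> 33 -> 11 -> 36 -> 6 -> 14 -> None


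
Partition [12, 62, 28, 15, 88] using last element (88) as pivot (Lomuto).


Pivot: 88
  12 <= 88: advance i (no swap)
  62 <= 88: advance i (no swap)
  28 <= 88: advance i (no swap)
  15 <= 88: advance i (no swap)
Place pivot at 4: [12, 62, 28, 15, 88]

Partitioned: [12, 62, 28, 15, 88]


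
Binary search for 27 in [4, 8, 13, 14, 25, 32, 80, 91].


Step 1: lo=0, hi=7, mid=3, val=14
Step 2: lo=4, hi=7, mid=5, val=32
Step 3: lo=4, hi=4, mid=4, val=25

Not found


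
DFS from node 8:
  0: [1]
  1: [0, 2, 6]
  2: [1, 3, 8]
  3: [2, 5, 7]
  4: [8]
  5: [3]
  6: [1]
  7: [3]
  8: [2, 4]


Visit 8, push [4, 2]
Visit 2, push [3, 1]
Visit 1, push [6, 0]
Visit 0, push []
Visit 6, push []
Visit 3, push [7, 5]
Visit 5, push []
Visit 7, push []
Visit 4, push []

DFS order: [8, 2, 1, 0, 6, 3, 5, 7, 4]


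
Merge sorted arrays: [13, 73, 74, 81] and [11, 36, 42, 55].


Take 11 from B
Take 13 from A
Take 36 from B
Take 42 from B
Take 55 from B

Merged: [11, 13, 36, 42, 55, 73, 74, 81]


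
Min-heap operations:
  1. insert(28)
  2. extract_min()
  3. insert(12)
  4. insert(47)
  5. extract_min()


insert(28) -> [28]
extract_min()->28, []
insert(12) -> [12]
insert(47) -> [12, 47]
extract_min()->12, [47]

Final heap: [47]


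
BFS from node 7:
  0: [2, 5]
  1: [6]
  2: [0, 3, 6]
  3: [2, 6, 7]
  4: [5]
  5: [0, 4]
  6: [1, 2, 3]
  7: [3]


Visit 7, enqueue [3]
Visit 3, enqueue [2, 6]
Visit 2, enqueue [0]
Visit 6, enqueue [1]
Visit 0, enqueue [5]
Visit 1, enqueue []
Visit 5, enqueue [4]
Visit 4, enqueue []

BFS order: [7, 3, 2, 6, 0, 1, 5, 4]


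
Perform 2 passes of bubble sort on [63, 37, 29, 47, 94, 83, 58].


Initial: [63, 37, 29, 47, 94, 83, 58]
Pass 1: [37, 29, 47, 63, 83, 58, 94] (5 swaps)
Pass 2: [29, 37, 47, 63, 58, 83, 94] (2 swaps)

After 2 passes: [29, 37, 47, 63, 58, 83, 94]


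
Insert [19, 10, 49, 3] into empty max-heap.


Insert 19: [19]
Insert 10: [19, 10]
Insert 49: [49, 10, 19]
Insert 3: [49, 10, 19, 3]

Final heap: [49, 10, 19, 3]


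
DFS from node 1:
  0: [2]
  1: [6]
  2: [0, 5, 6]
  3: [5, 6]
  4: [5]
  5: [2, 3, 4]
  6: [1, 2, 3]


Visit 1, push [6]
Visit 6, push [3, 2]
Visit 2, push [5, 0]
Visit 0, push []
Visit 5, push [4, 3]
Visit 3, push []
Visit 4, push []

DFS order: [1, 6, 2, 0, 5, 3, 4]


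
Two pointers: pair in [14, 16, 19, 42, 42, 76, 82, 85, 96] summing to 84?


lo=0(14)+hi=8(96)=110
lo=0(14)+hi=7(85)=99
lo=0(14)+hi=6(82)=96
lo=0(14)+hi=5(76)=90
lo=0(14)+hi=4(42)=56
lo=1(16)+hi=4(42)=58
lo=2(19)+hi=4(42)=61
lo=3(42)+hi=4(42)=84

Yes: 42+42=84


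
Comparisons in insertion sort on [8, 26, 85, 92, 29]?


Algorithm: insertion sort
Input: [8, 26, 85, 92, 29]
Sorted: [8, 26, 29, 85, 92]

6


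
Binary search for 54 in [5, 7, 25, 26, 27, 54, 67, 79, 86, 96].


Step 1: lo=0, hi=9, mid=4, val=27
Step 2: lo=5, hi=9, mid=7, val=79
Step 3: lo=5, hi=6, mid=5, val=54

Found at index 5


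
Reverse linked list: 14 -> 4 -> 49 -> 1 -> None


Step 1: curr=14, set curr.next=prev(None) | reversed so far: 14
Step 2: curr=4, set curr.next=prev(14) | reversed so far: 4 -> 14
Step 3: curr=49, set curr.next=prev(4) | reversed so far: 49 -> 4 -> 14
Step 4: curr=1, set curr.next=prev(49) | reversed so far: 1 -> 49 -> 4 -> 14

1 -> 49 -> 4 -> 14 -> None


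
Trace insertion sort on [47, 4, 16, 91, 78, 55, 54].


Initial: [47, 4, 16, 91, 78, 55, 54]
Insert 4: [4, 47, 16, 91, 78, 55, 54]
Insert 16: [4, 16, 47, 91, 78, 55, 54]
Insert 91: [4, 16, 47, 91, 78, 55, 54]
Insert 78: [4, 16, 47, 78, 91, 55, 54]
Insert 55: [4, 16, 47, 55, 78, 91, 54]
Insert 54: [4, 16, 47, 54, 55, 78, 91]

Sorted: [4, 16, 47, 54, 55, 78, 91]


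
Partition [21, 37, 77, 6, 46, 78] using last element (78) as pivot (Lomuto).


Pivot: 78
  21 <= 78: advance i (no swap)
  37 <= 78: advance i (no swap)
  77 <= 78: advance i (no swap)
  6 <= 78: advance i (no swap)
  46 <= 78: advance i (no swap)
Place pivot at 5: [21, 37, 77, 6, 46, 78]

Partitioned: [21, 37, 77, 6, 46, 78]


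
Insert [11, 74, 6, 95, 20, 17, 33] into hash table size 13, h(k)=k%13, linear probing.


Insert 11: h=11 -> slot 11
Insert 74: h=9 -> slot 9
Insert 6: h=6 -> slot 6
Insert 95: h=4 -> slot 4
Insert 20: h=7 -> slot 7
Insert 17: h=4, 1 probes -> slot 5
Insert 33: h=7, 1 probes -> slot 8

Table: [None, None, None, None, 95, 17, 6, 20, 33, 74, None, 11, None]


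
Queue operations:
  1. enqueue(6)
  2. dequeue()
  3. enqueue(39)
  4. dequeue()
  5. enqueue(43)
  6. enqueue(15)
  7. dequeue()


enqueue(6) -> [6]
dequeue()->6, []
enqueue(39) -> [39]
dequeue()->39, []
enqueue(43) -> [43]
enqueue(15) -> [43, 15]
dequeue()->43, [15]

Final queue: [15]


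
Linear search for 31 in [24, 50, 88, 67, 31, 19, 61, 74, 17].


i=0: 24!=31
i=1: 50!=31
i=2: 88!=31
i=3: 67!=31
i=4: 31==31 found!

Found at 4, 5 comps


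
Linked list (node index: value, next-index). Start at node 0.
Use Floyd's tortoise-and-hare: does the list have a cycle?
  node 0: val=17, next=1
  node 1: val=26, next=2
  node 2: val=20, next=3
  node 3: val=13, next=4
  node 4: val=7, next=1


Floyd's tortoise (slow, +1) and hare (fast, +2):
  init: slow=0, fast=0
  step 1: slow=1, fast=2
  step 2: slow=2, fast=4
  step 3: slow=3, fast=2
  step 4: slow=4, fast=4
  slow == fast at node 4: cycle detected

Cycle: yes


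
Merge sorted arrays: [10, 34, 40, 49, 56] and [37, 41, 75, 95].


Take 10 from A
Take 34 from A
Take 37 from B
Take 40 from A
Take 41 from B
Take 49 from A
Take 56 from A

Merged: [10, 34, 37, 40, 41, 49, 56, 75, 95]


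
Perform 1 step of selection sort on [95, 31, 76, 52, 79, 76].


Initial: [95, 31, 76, 52, 79, 76]
Step 1: min=31 at 1
  Swap: [31, 95, 76, 52, 79, 76]

After 1 step: [31, 95, 76, 52, 79, 76]


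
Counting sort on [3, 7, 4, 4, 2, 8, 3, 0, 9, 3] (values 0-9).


Input: [3, 7, 4, 4, 2, 8, 3, 0, 9, 3]
Counts: [1, 0, 1, 3, 2, 0, 0, 1, 1, 1]

Sorted: [0, 2, 3, 3, 3, 4, 4, 7, 8, 9]


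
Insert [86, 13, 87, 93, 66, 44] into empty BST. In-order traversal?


Insert 86: root
Insert 13: L from 86
Insert 87: R from 86
Insert 93: R from 86 -> R from 87
Insert 66: L from 86 -> R from 13
Insert 44: L from 86 -> R from 13 -> L from 66

In-order: [13, 44, 66, 86, 87, 93]


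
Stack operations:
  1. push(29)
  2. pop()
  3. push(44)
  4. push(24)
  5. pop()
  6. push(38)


push(29) -> [29]
pop()->29, []
push(44) -> [44]
push(24) -> [44, 24]
pop()->24, [44]
push(38) -> [44, 38]

Final stack: [44, 38]


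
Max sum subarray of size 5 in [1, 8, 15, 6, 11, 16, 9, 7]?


[0:5]: 41
[1:6]: 56
[2:7]: 57
[3:8]: 49

Max: 57 at [2:7]


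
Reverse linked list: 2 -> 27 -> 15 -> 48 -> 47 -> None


Step 1: curr=2, set curr.next=prev(None) | reversed so far: 2
Step 2: curr=27, set curr.next=prev(2) | reversed so far: 27 -> 2
Step 3: curr=15, set curr.next=prev(27) | reversed so far: 15 -> 27 -> 2
Step 4: curr=48, set curr.next=prev(15) | reversed so far: 48 -> 15 -> 27 -> 2
Step 5: curr=47, set curr.next=prev(48) | reversed so far: 47 -> 48 -> 15 -> 27 -> 2

47 -> 48 -> 15 -> 27 -> 2 -> None


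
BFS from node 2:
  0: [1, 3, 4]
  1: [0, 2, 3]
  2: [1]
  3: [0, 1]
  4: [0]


Visit 2, enqueue [1]
Visit 1, enqueue [0, 3]
Visit 0, enqueue [4]
Visit 3, enqueue []
Visit 4, enqueue []

BFS order: [2, 1, 0, 3, 4]


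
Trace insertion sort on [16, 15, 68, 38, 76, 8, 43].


Initial: [16, 15, 68, 38, 76, 8, 43]
Insert 15: [15, 16, 68, 38, 76, 8, 43]
Insert 68: [15, 16, 68, 38, 76, 8, 43]
Insert 38: [15, 16, 38, 68, 76, 8, 43]
Insert 76: [15, 16, 38, 68, 76, 8, 43]
Insert 8: [8, 15, 16, 38, 68, 76, 43]
Insert 43: [8, 15, 16, 38, 43, 68, 76]

Sorted: [8, 15, 16, 38, 43, 68, 76]


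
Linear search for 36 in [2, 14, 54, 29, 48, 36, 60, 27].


i=0: 2!=36
i=1: 14!=36
i=2: 54!=36
i=3: 29!=36
i=4: 48!=36
i=5: 36==36 found!

Found at 5, 6 comps


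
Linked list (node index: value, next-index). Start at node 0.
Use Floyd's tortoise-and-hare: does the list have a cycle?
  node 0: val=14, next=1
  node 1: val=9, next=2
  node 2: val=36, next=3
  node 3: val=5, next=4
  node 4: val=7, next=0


Floyd's tortoise (slow, +1) and hare (fast, +2):
  init: slow=0, fast=0
  step 1: slow=1, fast=2
  step 2: slow=2, fast=4
  step 3: slow=3, fast=1
  step 4: slow=4, fast=3
  step 5: slow=0, fast=0
  slow == fast at node 0: cycle detected

Cycle: yes


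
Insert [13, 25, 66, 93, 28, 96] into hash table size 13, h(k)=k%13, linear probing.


Insert 13: h=0 -> slot 0
Insert 25: h=12 -> slot 12
Insert 66: h=1 -> slot 1
Insert 93: h=2 -> slot 2
Insert 28: h=2, 1 probes -> slot 3
Insert 96: h=5 -> slot 5

Table: [13, 66, 93, 28, None, 96, None, None, None, None, None, None, 25]


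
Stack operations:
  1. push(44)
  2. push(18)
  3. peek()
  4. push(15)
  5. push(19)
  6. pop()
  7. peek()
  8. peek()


push(44) -> [44]
push(18) -> [44, 18]
peek()->18
push(15) -> [44, 18, 15]
push(19) -> [44, 18, 15, 19]
pop()->19, [44, 18, 15]
peek()->15
peek()->15

Final stack: [44, 18, 15]


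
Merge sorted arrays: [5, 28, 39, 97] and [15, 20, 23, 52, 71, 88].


Take 5 from A
Take 15 from B
Take 20 from B
Take 23 from B
Take 28 from A
Take 39 from A
Take 52 from B
Take 71 from B
Take 88 from B

Merged: [5, 15, 20, 23, 28, 39, 52, 71, 88, 97]


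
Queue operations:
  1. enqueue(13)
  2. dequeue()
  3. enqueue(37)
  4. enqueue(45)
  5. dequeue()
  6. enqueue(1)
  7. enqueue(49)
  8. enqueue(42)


enqueue(13) -> [13]
dequeue()->13, []
enqueue(37) -> [37]
enqueue(45) -> [37, 45]
dequeue()->37, [45]
enqueue(1) -> [45, 1]
enqueue(49) -> [45, 1, 49]
enqueue(42) -> [45, 1, 49, 42]

Final queue: [45, 1, 49, 42]


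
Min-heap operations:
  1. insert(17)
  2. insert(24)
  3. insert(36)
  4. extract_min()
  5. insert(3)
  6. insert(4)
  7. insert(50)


insert(17) -> [17]
insert(24) -> [17, 24]
insert(36) -> [17, 24, 36]
extract_min()->17, [24, 36]
insert(3) -> [3, 36, 24]
insert(4) -> [3, 4, 24, 36]
insert(50) -> [3, 4, 24, 36, 50]

Final heap: [3, 4, 24, 36, 50]


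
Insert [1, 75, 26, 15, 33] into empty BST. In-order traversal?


Insert 1: root
Insert 75: R from 1
Insert 26: R from 1 -> L from 75
Insert 15: R from 1 -> L from 75 -> L from 26
Insert 33: R from 1 -> L from 75 -> R from 26

In-order: [1, 15, 26, 33, 75]


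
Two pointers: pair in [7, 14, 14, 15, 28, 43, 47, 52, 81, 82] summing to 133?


lo=0(7)+hi=9(82)=89
lo=1(14)+hi=9(82)=96
lo=2(14)+hi=9(82)=96
lo=3(15)+hi=9(82)=97
lo=4(28)+hi=9(82)=110
lo=5(43)+hi=9(82)=125
lo=6(47)+hi=9(82)=129
lo=7(52)+hi=9(82)=134
lo=7(52)+hi=8(81)=133

Yes: 52+81=133


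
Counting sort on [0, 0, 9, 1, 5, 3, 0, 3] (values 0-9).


Input: [0, 0, 9, 1, 5, 3, 0, 3]
Counts: [3, 1, 0, 2, 0, 1, 0, 0, 0, 1]

Sorted: [0, 0, 0, 1, 3, 3, 5, 9]


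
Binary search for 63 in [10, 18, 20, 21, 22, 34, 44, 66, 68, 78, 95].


Step 1: lo=0, hi=10, mid=5, val=34
Step 2: lo=6, hi=10, mid=8, val=68
Step 3: lo=6, hi=7, mid=6, val=44
Step 4: lo=7, hi=7, mid=7, val=66

Not found


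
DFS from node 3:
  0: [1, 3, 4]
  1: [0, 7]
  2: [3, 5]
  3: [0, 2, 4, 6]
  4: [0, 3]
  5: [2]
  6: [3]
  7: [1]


Visit 3, push [6, 4, 2, 0]
Visit 0, push [4, 1]
Visit 1, push [7]
Visit 7, push []
Visit 4, push []
Visit 2, push [5]
Visit 5, push []
Visit 6, push []

DFS order: [3, 0, 1, 7, 4, 2, 5, 6]


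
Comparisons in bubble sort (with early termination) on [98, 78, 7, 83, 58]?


Algorithm: bubble sort (with early termination)
Input: [98, 78, 7, 83, 58]
Sorted: [7, 58, 78, 83, 98]

10


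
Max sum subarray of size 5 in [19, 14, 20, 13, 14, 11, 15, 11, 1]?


[0:5]: 80
[1:6]: 72
[2:7]: 73
[3:8]: 64
[4:9]: 52

Max: 80 at [0:5]


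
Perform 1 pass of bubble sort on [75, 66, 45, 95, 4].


Initial: [75, 66, 45, 95, 4]
Pass 1: [66, 45, 75, 4, 95] (3 swaps)

After 1 pass: [66, 45, 75, 4, 95]


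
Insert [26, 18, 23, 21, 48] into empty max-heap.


Insert 26: [26]
Insert 18: [26, 18]
Insert 23: [26, 18, 23]
Insert 21: [26, 21, 23, 18]
Insert 48: [48, 26, 23, 18, 21]

Final heap: [48, 26, 23, 18, 21]


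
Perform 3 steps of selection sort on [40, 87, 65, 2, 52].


Initial: [40, 87, 65, 2, 52]
Step 1: min=2 at 3
  Swap: [2, 87, 65, 40, 52]
Step 2: min=40 at 3
  Swap: [2, 40, 65, 87, 52]
Step 3: min=52 at 4
  Swap: [2, 40, 52, 87, 65]

After 3 steps: [2, 40, 52, 87, 65]


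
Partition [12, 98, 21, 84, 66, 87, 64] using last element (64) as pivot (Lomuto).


Pivot: 64
  12 <= 64: advance i (no swap)
  21 <= 64: swap -> [12, 21, 98, 84, 66, 87, 64]
Place pivot at 2: [12, 21, 64, 84, 66, 87, 98]

Partitioned: [12, 21, 64, 84, 66, 87, 98]


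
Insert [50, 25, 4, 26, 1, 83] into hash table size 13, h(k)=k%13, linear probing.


Insert 50: h=11 -> slot 11
Insert 25: h=12 -> slot 12
Insert 4: h=4 -> slot 4
Insert 26: h=0 -> slot 0
Insert 1: h=1 -> slot 1
Insert 83: h=5 -> slot 5

Table: [26, 1, None, None, 4, 83, None, None, None, None, None, 50, 25]


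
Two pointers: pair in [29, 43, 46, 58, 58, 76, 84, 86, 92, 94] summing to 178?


lo=0(29)+hi=9(94)=123
lo=1(43)+hi=9(94)=137
lo=2(46)+hi=9(94)=140
lo=3(58)+hi=9(94)=152
lo=4(58)+hi=9(94)=152
lo=5(76)+hi=9(94)=170
lo=6(84)+hi=9(94)=178

Yes: 84+94=178


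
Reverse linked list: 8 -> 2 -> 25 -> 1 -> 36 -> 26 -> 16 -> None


Step 1: curr=8, set curr.next=prev(None) | reversed so far: 8
Step 2: curr=2, set curr.next=prev(8) | reversed so far: 2 -> 8
Step 3: curr=25, set curr.next=prev(2) | reversed so far: 25 -> 2 -> 8
Step 4: curr=1, set curr.next=prev(25) | reversed so far: 1 -> 25 -> 2 -> 8
Step 5: curr=36, set curr.next=prev(1) | reversed so far: 36 -> 1 -> 25 -> 2 -> 8
Step 6: curr=26, set curr.next=prev(36) | reversed so far: 26 -> 36 -> 1 -> 25 -> 2 -> 8
Step 7: curr=16, set curr.next=prev(26) | reversed so far: 16 -> 26 -> 36 -> 1 -> 25 -> 2 -> 8

16 -> 26 -> 36 -> 1 -> 25 -> 2 -> 8 -> None


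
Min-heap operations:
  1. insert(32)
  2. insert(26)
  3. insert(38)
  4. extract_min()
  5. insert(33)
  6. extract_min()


insert(32) -> [32]
insert(26) -> [26, 32]
insert(38) -> [26, 32, 38]
extract_min()->26, [32, 38]
insert(33) -> [32, 38, 33]
extract_min()->32, [33, 38]

Final heap: [33, 38]


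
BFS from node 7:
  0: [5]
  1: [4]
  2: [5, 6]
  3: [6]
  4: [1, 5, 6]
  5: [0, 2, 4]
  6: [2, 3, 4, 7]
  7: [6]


Visit 7, enqueue [6]
Visit 6, enqueue [2, 3, 4]
Visit 2, enqueue [5]
Visit 3, enqueue []
Visit 4, enqueue [1]
Visit 5, enqueue [0]
Visit 1, enqueue []
Visit 0, enqueue []

BFS order: [7, 6, 2, 3, 4, 5, 1, 0]


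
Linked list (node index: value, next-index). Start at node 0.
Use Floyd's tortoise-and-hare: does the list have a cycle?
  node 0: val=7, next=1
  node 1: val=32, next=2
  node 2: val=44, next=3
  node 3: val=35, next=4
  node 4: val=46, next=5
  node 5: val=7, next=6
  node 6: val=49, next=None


Floyd's tortoise (slow, +1) and hare (fast, +2):
  init: slow=0, fast=0
  step 1: slow=1, fast=2
  step 2: slow=2, fast=4
  step 3: slow=3, fast=6
  step 4: fast -> None, no cycle

Cycle: no


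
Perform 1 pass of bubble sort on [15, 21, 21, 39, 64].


Initial: [15, 21, 21, 39, 64]
Pass 1: [15, 21, 21, 39, 64] (0 swaps)

After 1 pass: [15, 21, 21, 39, 64]


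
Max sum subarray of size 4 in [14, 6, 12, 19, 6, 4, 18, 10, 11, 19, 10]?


[0:4]: 51
[1:5]: 43
[2:6]: 41
[3:7]: 47
[4:8]: 38
[5:9]: 43
[6:10]: 58
[7:11]: 50

Max: 58 at [6:10]


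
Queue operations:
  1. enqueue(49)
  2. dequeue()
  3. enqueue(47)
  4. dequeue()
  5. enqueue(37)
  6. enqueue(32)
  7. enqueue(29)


enqueue(49) -> [49]
dequeue()->49, []
enqueue(47) -> [47]
dequeue()->47, []
enqueue(37) -> [37]
enqueue(32) -> [37, 32]
enqueue(29) -> [37, 32, 29]

Final queue: [37, 32, 29]


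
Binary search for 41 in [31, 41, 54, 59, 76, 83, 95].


Step 1: lo=0, hi=6, mid=3, val=59
Step 2: lo=0, hi=2, mid=1, val=41

Found at index 1


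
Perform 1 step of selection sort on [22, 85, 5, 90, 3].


Initial: [22, 85, 5, 90, 3]
Step 1: min=3 at 4
  Swap: [3, 85, 5, 90, 22]

After 1 step: [3, 85, 5, 90, 22]


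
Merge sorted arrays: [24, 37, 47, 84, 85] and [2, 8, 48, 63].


Take 2 from B
Take 8 from B
Take 24 from A
Take 37 from A
Take 47 from A
Take 48 from B
Take 63 from B

Merged: [2, 8, 24, 37, 47, 48, 63, 84, 85]


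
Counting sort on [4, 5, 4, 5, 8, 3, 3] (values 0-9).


Input: [4, 5, 4, 5, 8, 3, 3]
Counts: [0, 0, 0, 2, 2, 2, 0, 0, 1, 0]

Sorted: [3, 3, 4, 4, 5, 5, 8]


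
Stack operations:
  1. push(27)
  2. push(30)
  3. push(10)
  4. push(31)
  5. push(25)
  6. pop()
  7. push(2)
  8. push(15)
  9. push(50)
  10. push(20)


push(27) -> [27]
push(30) -> [27, 30]
push(10) -> [27, 30, 10]
push(31) -> [27, 30, 10, 31]
push(25) -> [27, 30, 10, 31, 25]
pop()->25, [27, 30, 10, 31]
push(2) -> [27, 30, 10, 31, 2]
push(15) -> [27, 30, 10, 31, 2, 15]
push(50) -> [27, 30, 10, 31, 2, 15, 50]
push(20) -> [27, 30, 10, 31, 2, 15, 50, 20]

Final stack: [27, 30, 10, 31, 2, 15, 50, 20]


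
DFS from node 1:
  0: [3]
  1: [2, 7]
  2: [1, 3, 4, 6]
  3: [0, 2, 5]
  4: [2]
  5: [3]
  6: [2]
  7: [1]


Visit 1, push [7, 2]
Visit 2, push [6, 4, 3]
Visit 3, push [5, 0]
Visit 0, push []
Visit 5, push []
Visit 4, push []
Visit 6, push []
Visit 7, push []

DFS order: [1, 2, 3, 0, 5, 4, 6, 7]


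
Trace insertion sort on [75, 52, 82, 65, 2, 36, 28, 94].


Initial: [75, 52, 82, 65, 2, 36, 28, 94]
Insert 52: [52, 75, 82, 65, 2, 36, 28, 94]
Insert 82: [52, 75, 82, 65, 2, 36, 28, 94]
Insert 65: [52, 65, 75, 82, 2, 36, 28, 94]
Insert 2: [2, 52, 65, 75, 82, 36, 28, 94]
Insert 36: [2, 36, 52, 65, 75, 82, 28, 94]
Insert 28: [2, 28, 36, 52, 65, 75, 82, 94]
Insert 94: [2, 28, 36, 52, 65, 75, 82, 94]

Sorted: [2, 28, 36, 52, 65, 75, 82, 94]


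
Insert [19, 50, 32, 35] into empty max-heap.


Insert 19: [19]
Insert 50: [50, 19]
Insert 32: [50, 19, 32]
Insert 35: [50, 35, 32, 19]

Final heap: [50, 35, 32, 19]


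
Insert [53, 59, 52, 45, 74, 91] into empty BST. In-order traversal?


Insert 53: root
Insert 59: R from 53
Insert 52: L from 53
Insert 45: L from 53 -> L from 52
Insert 74: R from 53 -> R from 59
Insert 91: R from 53 -> R from 59 -> R from 74

In-order: [45, 52, 53, 59, 74, 91]


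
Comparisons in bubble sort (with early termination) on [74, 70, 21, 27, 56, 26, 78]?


Algorithm: bubble sort (with early termination)
Input: [74, 70, 21, 27, 56, 26, 78]
Sorted: [21, 26, 27, 56, 70, 74, 78]

20


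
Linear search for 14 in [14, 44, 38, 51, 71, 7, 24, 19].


i=0: 14==14 found!

Found at 0, 1 comps


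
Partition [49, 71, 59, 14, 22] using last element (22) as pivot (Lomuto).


Pivot: 22
  14 <= 22: swap -> [14, 71, 59, 49, 22]
Place pivot at 1: [14, 22, 59, 49, 71]

Partitioned: [14, 22, 59, 49, 71]


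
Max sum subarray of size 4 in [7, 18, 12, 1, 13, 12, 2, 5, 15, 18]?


[0:4]: 38
[1:5]: 44
[2:6]: 38
[3:7]: 28
[4:8]: 32
[5:9]: 34
[6:10]: 40

Max: 44 at [1:5]


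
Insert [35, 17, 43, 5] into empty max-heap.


Insert 35: [35]
Insert 17: [35, 17]
Insert 43: [43, 17, 35]
Insert 5: [43, 17, 35, 5]

Final heap: [43, 17, 35, 5]


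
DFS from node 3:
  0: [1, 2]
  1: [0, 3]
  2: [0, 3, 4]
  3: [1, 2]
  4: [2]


Visit 3, push [2, 1]
Visit 1, push [0]
Visit 0, push [2]
Visit 2, push [4]
Visit 4, push []

DFS order: [3, 1, 0, 2, 4]


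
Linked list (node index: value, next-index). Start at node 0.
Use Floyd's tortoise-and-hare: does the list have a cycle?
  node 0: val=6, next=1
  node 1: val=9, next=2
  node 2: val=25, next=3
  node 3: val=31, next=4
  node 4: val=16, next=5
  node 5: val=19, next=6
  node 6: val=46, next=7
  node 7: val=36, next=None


Floyd's tortoise (slow, +1) and hare (fast, +2):
  init: slow=0, fast=0
  step 1: slow=1, fast=2
  step 2: slow=2, fast=4
  step 3: slow=3, fast=6
  step 4: fast 6->7->None, no cycle

Cycle: no


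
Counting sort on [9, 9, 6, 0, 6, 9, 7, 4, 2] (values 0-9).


Input: [9, 9, 6, 0, 6, 9, 7, 4, 2]
Counts: [1, 0, 1, 0, 1, 0, 2, 1, 0, 3]

Sorted: [0, 2, 4, 6, 6, 7, 9, 9, 9]


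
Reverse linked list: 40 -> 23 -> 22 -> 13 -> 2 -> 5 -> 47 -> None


Step 1: curr=40, set curr.next=prev(None) | reversed so far: 40
Step 2: curr=23, set curr.next=prev(40) | reversed so far: 23 -> 40
Step 3: curr=22, set curr.next=prev(23) | reversed so far: 22 -> 23 -> 40
Step 4: curr=13, set curr.next=prev(22) | reversed so far: 13 -> 22 -> 23 -> 40
Step 5: curr=2, set curr.next=prev(13) | reversed so far: 2 -> 13 -> 22 -> 23 -> 40
Step 6: curr=5, set curr.next=prev(2) | reversed so far: 5 -> 2 -> 13 -> 22 -> 23 -> 40
Step 7: curr=47, set curr.next=prev(5) | reversed so far: 47 -> 5 -> 2 -> 13 -> 22 -> 23 -> 40

47 -> 5 -> 2 -> 13 -> 22 -> 23 -> 40 -> None


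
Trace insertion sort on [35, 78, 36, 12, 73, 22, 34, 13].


Initial: [35, 78, 36, 12, 73, 22, 34, 13]
Insert 78: [35, 78, 36, 12, 73, 22, 34, 13]
Insert 36: [35, 36, 78, 12, 73, 22, 34, 13]
Insert 12: [12, 35, 36, 78, 73, 22, 34, 13]
Insert 73: [12, 35, 36, 73, 78, 22, 34, 13]
Insert 22: [12, 22, 35, 36, 73, 78, 34, 13]
Insert 34: [12, 22, 34, 35, 36, 73, 78, 13]
Insert 13: [12, 13, 22, 34, 35, 36, 73, 78]

Sorted: [12, 13, 22, 34, 35, 36, 73, 78]


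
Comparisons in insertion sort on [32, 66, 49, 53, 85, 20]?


Algorithm: insertion sort
Input: [32, 66, 49, 53, 85, 20]
Sorted: [20, 32, 49, 53, 66, 85]

11


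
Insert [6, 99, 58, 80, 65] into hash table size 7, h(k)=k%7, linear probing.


Insert 6: h=6 -> slot 6
Insert 99: h=1 -> slot 1
Insert 58: h=2 -> slot 2
Insert 80: h=3 -> slot 3
Insert 65: h=2, 2 probes -> slot 4

Table: [None, 99, 58, 80, 65, None, 6]


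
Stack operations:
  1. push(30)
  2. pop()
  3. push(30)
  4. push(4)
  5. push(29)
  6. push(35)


push(30) -> [30]
pop()->30, []
push(30) -> [30]
push(4) -> [30, 4]
push(29) -> [30, 4, 29]
push(35) -> [30, 4, 29, 35]

Final stack: [30, 4, 29, 35]


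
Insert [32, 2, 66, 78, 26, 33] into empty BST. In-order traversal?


Insert 32: root
Insert 2: L from 32
Insert 66: R from 32
Insert 78: R from 32 -> R from 66
Insert 26: L from 32 -> R from 2
Insert 33: R from 32 -> L from 66

In-order: [2, 26, 32, 33, 66, 78]


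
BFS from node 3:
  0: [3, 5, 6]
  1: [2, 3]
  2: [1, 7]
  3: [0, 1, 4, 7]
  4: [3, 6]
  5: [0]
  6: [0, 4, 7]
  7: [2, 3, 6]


Visit 3, enqueue [0, 1, 4, 7]
Visit 0, enqueue [5, 6]
Visit 1, enqueue [2]
Visit 4, enqueue []
Visit 7, enqueue []
Visit 5, enqueue []
Visit 6, enqueue []
Visit 2, enqueue []

BFS order: [3, 0, 1, 4, 7, 5, 6, 2]


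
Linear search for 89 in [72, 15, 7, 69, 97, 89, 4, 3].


i=0: 72!=89
i=1: 15!=89
i=2: 7!=89
i=3: 69!=89
i=4: 97!=89
i=5: 89==89 found!

Found at 5, 6 comps


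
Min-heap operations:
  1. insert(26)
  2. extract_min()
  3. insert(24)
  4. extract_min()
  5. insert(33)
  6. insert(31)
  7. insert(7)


insert(26) -> [26]
extract_min()->26, []
insert(24) -> [24]
extract_min()->24, []
insert(33) -> [33]
insert(31) -> [31, 33]
insert(7) -> [7, 33, 31]

Final heap: [7, 33, 31]


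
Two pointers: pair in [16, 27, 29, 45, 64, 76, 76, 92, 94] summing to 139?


lo=0(16)+hi=8(94)=110
lo=1(27)+hi=8(94)=121
lo=2(29)+hi=8(94)=123
lo=3(45)+hi=8(94)=139

Yes: 45+94=139


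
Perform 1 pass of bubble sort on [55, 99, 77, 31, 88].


Initial: [55, 99, 77, 31, 88]
Pass 1: [55, 77, 31, 88, 99] (3 swaps)

After 1 pass: [55, 77, 31, 88, 99]


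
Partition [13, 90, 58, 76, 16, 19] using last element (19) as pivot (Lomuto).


Pivot: 19
  13 <= 19: advance i (no swap)
  16 <= 19: swap -> [13, 16, 58, 76, 90, 19]
Place pivot at 2: [13, 16, 19, 76, 90, 58]

Partitioned: [13, 16, 19, 76, 90, 58]


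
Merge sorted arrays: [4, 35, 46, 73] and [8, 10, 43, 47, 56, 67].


Take 4 from A
Take 8 from B
Take 10 from B
Take 35 from A
Take 43 from B
Take 46 from A
Take 47 from B
Take 56 from B
Take 67 from B

Merged: [4, 8, 10, 35, 43, 46, 47, 56, 67, 73]


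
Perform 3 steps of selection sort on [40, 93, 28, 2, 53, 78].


Initial: [40, 93, 28, 2, 53, 78]
Step 1: min=2 at 3
  Swap: [2, 93, 28, 40, 53, 78]
Step 2: min=28 at 2
  Swap: [2, 28, 93, 40, 53, 78]
Step 3: min=40 at 3
  Swap: [2, 28, 40, 93, 53, 78]

After 3 steps: [2, 28, 40, 93, 53, 78]


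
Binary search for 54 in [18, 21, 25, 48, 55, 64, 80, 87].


Step 1: lo=0, hi=7, mid=3, val=48
Step 2: lo=4, hi=7, mid=5, val=64
Step 3: lo=4, hi=4, mid=4, val=55

Not found


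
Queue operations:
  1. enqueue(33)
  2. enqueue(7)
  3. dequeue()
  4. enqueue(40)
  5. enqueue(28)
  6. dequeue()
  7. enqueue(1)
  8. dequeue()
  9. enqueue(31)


enqueue(33) -> [33]
enqueue(7) -> [33, 7]
dequeue()->33, [7]
enqueue(40) -> [7, 40]
enqueue(28) -> [7, 40, 28]
dequeue()->7, [40, 28]
enqueue(1) -> [40, 28, 1]
dequeue()->40, [28, 1]
enqueue(31) -> [28, 1, 31]

Final queue: [28, 1, 31]


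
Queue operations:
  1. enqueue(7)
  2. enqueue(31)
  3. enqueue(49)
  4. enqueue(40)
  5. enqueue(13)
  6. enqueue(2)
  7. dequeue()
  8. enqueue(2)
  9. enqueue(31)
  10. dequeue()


enqueue(7) -> [7]
enqueue(31) -> [7, 31]
enqueue(49) -> [7, 31, 49]
enqueue(40) -> [7, 31, 49, 40]
enqueue(13) -> [7, 31, 49, 40, 13]
enqueue(2) -> [7, 31, 49, 40, 13, 2]
dequeue()->7, [31, 49, 40, 13, 2]
enqueue(2) -> [31, 49, 40, 13, 2, 2]
enqueue(31) -> [31, 49, 40, 13, 2, 2, 31]
dequeue()->31, [49, 40, 13, 2, 2, 31]

Final queue: [49, 40, 13, 2, 2, 31]


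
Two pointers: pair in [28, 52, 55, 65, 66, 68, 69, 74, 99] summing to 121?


lo=0(28)+hi=8(99)=127
lo=0(28)+hi=7(74)=102
lo=1(52)+hi=7(74)=126
lo=1(52)+hi=6(69)=121

Yes: 52+69=121


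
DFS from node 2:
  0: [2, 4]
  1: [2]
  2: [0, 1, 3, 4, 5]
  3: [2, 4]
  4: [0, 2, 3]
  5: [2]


Visit 2, push [5, 4, 3, 1, 0]
Visit 0, push [4]
Visit 4, push [3]
Visit 3, push []
Visit 1, push []
Visit 5, push []

DFS order: [2, 0, 4, 3, 1, 5]


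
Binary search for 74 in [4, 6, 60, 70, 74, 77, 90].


Step 1: lo=0, hi=6, mid=3, val=70
Step 2: lo=4, hi=6, mid=5, val=77
Step 3: lo=4, hi=4, mid=4, val=74

Found at index 4


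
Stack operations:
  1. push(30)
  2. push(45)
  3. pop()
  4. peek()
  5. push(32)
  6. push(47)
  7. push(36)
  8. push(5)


push(30) -> [30]
push(45) -> [30, 45]
pop()->45, [30]
peek()->30
push(32) -> [30, 32]
push(47) -> [30, 32, 47]
push(36) -> [30, 32, 47, 36]
push(5) -> [30, 32, 47, 36, 5]

Final stack: [30, 32, 47, 36, 5]


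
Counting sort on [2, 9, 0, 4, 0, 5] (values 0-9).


Input: [2, 9, 0, 4, 0, 5]
Counts: [2, 0, 1, 0, 1, 1, 0, 0, 0, 1]

Sorted: [0, 0, 2, 4, 5, 9]


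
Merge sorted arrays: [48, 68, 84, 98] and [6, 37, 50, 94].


Take 6 from B
Take 37 from B
Take 48 from A
Take 50 from B
Take 68 from A
Take 84 from A
Take 94 from B

Merged: [6, 37, 48, 50, 68, 84, 94, 98]


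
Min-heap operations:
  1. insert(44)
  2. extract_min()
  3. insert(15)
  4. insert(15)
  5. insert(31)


insert(44) -> [44]
extract_min()->44, []
insert(15) -> [15]
insert(15) -> [15, 15]
insert(31) -> [15, 15, 31]

Final heap: [15, 15, 31]


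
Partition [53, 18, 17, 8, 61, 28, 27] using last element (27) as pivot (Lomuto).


Pivot: 27
  18 <= 27: swap -> [18, 53, 17, 8, 61, 28, 27]
  17 <= 27: swap -> [18, 17, 53, 8, 61, 28, 27]
  8 <= 27: swap -> [18, 17, 8, 53, 61, 28, 27]
Place pivot at 3: [18, 17, 8, 27, 61, 28, 53]

Partitioned: [18, 17, 8, 27, 61, 28, 53]


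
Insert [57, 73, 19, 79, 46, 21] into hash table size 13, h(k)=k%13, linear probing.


Insert 57: h=5 -> slot 5
Insert 73: h=8 -> slot 8
Insert 19: h=6 -> slot 6
Insert 79: h=1 -> slot 1
Insert 46: h=7 -> slot 7
Insert 21: h=8, 1 probes -> slot 9

Table: [None, 79, None, None, None, 57, 19, 46, 73, 21, None, None, None]


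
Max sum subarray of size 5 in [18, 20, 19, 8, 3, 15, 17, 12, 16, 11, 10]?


[0:5]: 68
[1:6]: 65
[2:7]: 62
[3:8]: 55
[4:9]: 63
[5:10]: 71
[6:11]: 66

Max: 71 at [5:10]


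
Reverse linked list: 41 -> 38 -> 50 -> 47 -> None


Step 1: curr=41, set curr.next=prev(None) | reversed so far: 41
Step 2: curr=38, set curr.next=prev(41) | reversed so far: 38 -> 41
Step 3: curr=50, set curr.next=prev(38) | reversed so far: 50 -> 38 -> 41
Step 4: curr=47, set curr.next=prev(50) | reversed so far: 47 -> 50 -> 38 -> 41

47 -> 50 -> 38 -> 41 -> None


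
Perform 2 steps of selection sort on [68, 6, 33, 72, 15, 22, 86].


Initial: [68, 6, 33, 72, 15, 22, 86]
Step 1: min=6 at 1
  Swap: [6, 68, 33, 72, 15, 22, 86]
Step 2: min=15 at 4
  Swap: [6, 15, 33, 72, 68, 22, 86]

After 2 steps: [6, 15, 33, 72, 68, 22, 86]


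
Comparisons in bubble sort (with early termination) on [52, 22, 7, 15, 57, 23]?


Algorithm: bubble sort (with early termination)
Input: [52, 22, 7, 15, 57, 23]
Sorted: [7, 15, 22, 23, 52, 57]

12


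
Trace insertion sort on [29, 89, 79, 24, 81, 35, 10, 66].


Initial: [29, 89, 79, 24, 81, 35, 10, 66]
Insert 89: [29, 89, 79, 24, 81, 35, 10, 66]
Insert 79: [29, 79, 89, 24, 81, 35, 10, 66]
Insert 24: [24, 29, 79, 89, 81, 35, 10, 66]
Insert 81: [24, 29, 79, 81, 89, 35, 10, 66]
Insert 35: [24, 29, 35, 79, 81, 89, 10, 66]
Insert 10: [10, 24, 29, 35, 79, 81, 89, 66]
Insert 66: [10, 24, 29, 35, 66, 79, 81, 89]

Sorted: [10, 24, 29, 35, 66, 79, 81, 89]


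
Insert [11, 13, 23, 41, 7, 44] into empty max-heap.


Insert 11: [11]
Insert 13: [13, 11]
Insert 23: [23, 11, 13]
Insert 41: [41, 23, 13, 11]
Insert 7: [41, 23, 13, 11, 7]
Insert 44: [44, 23, 41, 11, 7, 13]

Final heap: [44, 23, 41, 11, 7, 13]


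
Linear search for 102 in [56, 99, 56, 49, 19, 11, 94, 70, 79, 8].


i=0: 56!=102
i=1: 99!=102
i=2: 56!=102
i=3: 49!=102
i=4: 19!=102
i=5: 11!=102
i=6: 94!=102
i=7: 70!=102
i=8: 79!=102
i=9: 8!=102

Not found, 10 comps


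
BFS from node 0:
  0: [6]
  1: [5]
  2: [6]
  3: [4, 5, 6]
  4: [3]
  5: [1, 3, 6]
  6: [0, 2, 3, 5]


Visit 0, enqueue [6]
Visit 6, enqueue [2, 3, 5]
Visit 2, enqueue []
Visit 3, enqueue [4]
Visit 5, enqueue [1]
Visit 4, enqueue []
Visit 1, enqueue []

BFS order: [0, 6, 2, 3, 5, 4, 1]


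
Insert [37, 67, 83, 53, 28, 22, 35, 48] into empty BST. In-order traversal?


Insert 37: root
Insert 67: R from 37
Insert 83: R from 37 -> R from 67
Insert 53: R from 37 -> L from 67
Insert 28: L from 37
Insert 22: L from 37 -> L from 28
Insert 35: L from 37 -> R from 28
Insert 48: R from 37 -> L from 67 -> L from 53

In-order: [22, 28, 35, 37, 48, 53, 67, 83]


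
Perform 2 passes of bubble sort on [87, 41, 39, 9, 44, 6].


Initial: [87, 41, 39, 9, 44, 6]
Pass 1: [41, 39, 9, 44, 6, 87] (5 swaps)
Pass 2: [39, 9, 41, 6, 44, 87] (3 swaps)

After 2 passes: [39, 9, 41, 6, 44, 87]


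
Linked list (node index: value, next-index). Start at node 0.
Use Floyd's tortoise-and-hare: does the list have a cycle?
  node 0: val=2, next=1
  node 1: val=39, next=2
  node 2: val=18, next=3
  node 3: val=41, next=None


Floyd's tortoise (slow, +1) and hare (fast, +2):
  init: slow=0, fast=0
  step 1: slow=1, fast=2
  step 2: fast 2->3->None, no cycle

Cycle: no


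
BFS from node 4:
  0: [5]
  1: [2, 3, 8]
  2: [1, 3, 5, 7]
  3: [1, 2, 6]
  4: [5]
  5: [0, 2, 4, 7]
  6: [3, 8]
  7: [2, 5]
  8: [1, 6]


Visit 4, enqueue [5]
Visit 5, enqueue [0, 2, 7]
Visit 0, enqueue []
Visit 2, enqueue [1, 3]
Visit 7, enqueue []
Visit 1, enqueue [8]
Visit 3, enqueue [6]
Visit 8, enqueue []
Visit 6, enqueue []

BFS order: [4, 5, 0, 2, 7, 1, 3, 8, 6]


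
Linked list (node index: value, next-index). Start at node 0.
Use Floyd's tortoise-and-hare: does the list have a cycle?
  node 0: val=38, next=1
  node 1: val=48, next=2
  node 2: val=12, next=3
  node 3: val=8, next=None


Floyd's tortoise (slow, +1) and hare (fast, +2):
  init: slow=0, fast=0
  step 1: slow=1, fast=2
  step 2: fast 2->3->None, no cycle

Cycle: no


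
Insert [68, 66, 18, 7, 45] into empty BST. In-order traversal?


Insert 68: root
Insert 66: L from 68
Insert 18: L from 68 -> L from 66
Insert 7: L from 68 -> L from 66 -> L from 18
Insert 45: L from 68 -> L from 66 -> R from 18

In-order: [7, 18, 45, 66, 68]


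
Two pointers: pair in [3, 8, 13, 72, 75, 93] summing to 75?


lo=0(3)+hi=5(93)=96
lo=0(3)+hi=4(75)=78
lo=0(3)+hi=3(72)=75

Yes: 3+72=75


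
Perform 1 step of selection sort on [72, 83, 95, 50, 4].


Initial: [72, 83, 95, 50, 4]
Step 1: min=4 at 4
  Swap: [4, 83, 95, 50, 72]

After 1 step: [4, 83, 95, 50, 72]


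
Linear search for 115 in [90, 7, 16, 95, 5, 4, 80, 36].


i=0: 90!=115
i=1: 7!=115
i=2: 16!=115
i=3: 95!=115
i=4: 5!=115
i=5: 4!=115
i=6: 80!=115
i=7: 36!=115

Not found, 8 comps


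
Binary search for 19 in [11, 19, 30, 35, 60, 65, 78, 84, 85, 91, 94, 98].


Step 1: lo=0, hi=11, mid=5, val=65
Step 2: lo=0, hi=4, mid=2, val=30
Step 3: lo=0, hi=1, mid=0, val=11
Step 4: lo=1, hi=1, mid=1, val=19

Found at index 1


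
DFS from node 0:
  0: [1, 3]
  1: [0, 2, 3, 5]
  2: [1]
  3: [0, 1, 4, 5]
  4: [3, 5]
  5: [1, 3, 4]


Visit 0, push [3, 1]
Visit 1, push [5, 3, 2]
Visit 2, push []
Visit 3, push [5, 4]
Visit 4, push [5]
Visit 5, push []

DFS order: [0, 1, 2, 3, 4, 5]


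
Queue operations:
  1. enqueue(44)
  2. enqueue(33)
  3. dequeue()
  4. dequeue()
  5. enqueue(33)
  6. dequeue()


enqueue(44) -> [44]
enqueue(33) -> [44, 33]
dequeue()->44, [33]
dequeue()->33, []
enqueue(33) -> [33]
dequeue()->33, []

Final queue: []


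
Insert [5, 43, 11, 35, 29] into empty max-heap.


Insert 5: [5]
Insert 43: [43, 5]
Insert 11: [43, 5, 11]
Insert 35: [43, 35, 11, 5]
Insert 29: [43, 35, 11, 5, 29]

Final heap: [43, 35, 11, 5, 29]


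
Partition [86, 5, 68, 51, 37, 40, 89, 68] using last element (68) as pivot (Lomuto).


Pivot: 68
  5 <= 68: swap -> [5, 86, 68, 51, 37, 40, 89, 68]
  68 <= 68: swap -> [5, 68, 86, 51, 37, 40, 89, 68]
  51 <= 68: swap -> [5, 68, 51, 86, 37, 40, 89, 68]
  37 <= 68: swap -> [5, 68, 51, 37, 86, 40, 89, 68]
  40 <= 68: swap -> [5, 68, 51, 37, 40, 86, 89, 68]
Place pivot at 5: [5, 68, 51, 37, 40, 68, 89, 86]

Partitioned: [5, 68, 51, 37, 40, 68, 89, 86]


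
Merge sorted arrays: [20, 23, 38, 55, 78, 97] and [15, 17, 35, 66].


Take 15 from B
Take 17 from B
Take 20 from A
Take 23 from A
Take 35 from B
Take 38 from A
Take 55 from A
Take 66 from B

Merged: [15, 17, 20, 23, 35, 38, 55, 66, 78, 97]


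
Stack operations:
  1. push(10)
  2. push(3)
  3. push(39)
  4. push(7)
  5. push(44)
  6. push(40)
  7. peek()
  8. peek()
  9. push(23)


push(10) -> [10]
push(3) -> [10, 3]
push(39) -> [10, 3, 39]
push(7) -> [10, 3, 39, 7]
push(44) -> [10, 3, 39, 7, 44]
push(40) -> [10, 3, 39, 7, 44, 40]
peek()->40
peek()->40
push(23) -> [10, 3, 39, 7, 44, 40, 23]

Final stack: [10, 3, 39, 7, 44, 40, 23]


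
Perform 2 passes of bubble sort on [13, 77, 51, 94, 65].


Initial: [13, 77, 51, 94, 65]
Pass 1: [13, 51, 77, 65, 94] (2 swaps)
Pass 2: [13, 51, 65, 77, 94] (1 swaps)

After 2 passes: [13, 51, 65, 77, 94]


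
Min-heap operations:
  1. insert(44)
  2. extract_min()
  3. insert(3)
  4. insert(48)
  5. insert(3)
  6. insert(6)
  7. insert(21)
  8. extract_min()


insert(44) -> [44]
extract_min()->44, []
insert(3) -> [3]
insert(48) -> [3, 48]
insert(3) -> [3, 48, 3]
insert(6) -> [3, 6, 3, 48]
insert(21) -> [3, 6, 3, 48, 21]
extract_min()->3, [3, 6, 21, 48]

Final heap: [3, 6, 21, 48]


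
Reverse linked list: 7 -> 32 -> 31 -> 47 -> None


Step 1: curr=7, set curr.next=prev(None) | reversed so far: 7
Step 2: curr=32, set curr.next=prev(7) | reversed so far: 32 -> 7
Step 3: curr=31, set curr.next=prev(32) | reversed so far: 31 -> 32 -> 7
Step 4: curr=47, set curr.next=prev(31) | reversed so far: 47 -> 31 -> 32 -> 7

47 -> 31 -> 32 -> 7 -> None


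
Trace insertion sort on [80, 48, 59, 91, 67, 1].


Initial: [80, 48, 59, 91, 67, 1]
Insert 48: [48, 80, 59, 91, 67, 1]
Insert 59: [48, 59, 80, 91, 67, 1]
Insert 91: [48, 59, 80, 91, 67, 1]
Insert 67: [48, 59, 67, 80, 91, 1]
Insert 1: [1, 48, 59, 67, 80, 91]

Sorted: [1, 48, 59, 67, 80, 91]


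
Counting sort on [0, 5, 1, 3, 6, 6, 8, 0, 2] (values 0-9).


Input: [0, 5, 1, 3, 6, 6, 8, 0, 2]
Counts: [2, 1, 1, 1, 0, 1, 2, 0, 1, 0]

Sorted: [0, 0, 1, 2, 3, 5, 6, 6, 8]


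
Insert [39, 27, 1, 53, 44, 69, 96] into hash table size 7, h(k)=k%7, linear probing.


Insert 39: h=4 -> slot 4
Insert 27: h=6 -> slot 6
Insert 1: h=1 -> slot 1
Insert 53: h=4, 1 probes -> slot 5
Insert 44: h=2 -> slot 2
Insert 69: h=6, 1 probes -> slot 0
Insert 96: h=5, 5 probes -> slot 3

Table: [69, 1, 44, 96, 39, 53, 27]


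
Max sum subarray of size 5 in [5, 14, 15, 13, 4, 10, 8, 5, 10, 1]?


[0:5]: 51
[1:6]: 56
[2:7]: 50
[3:8]: 40
[4:9]: 37
[5:10]: 34

Max: 56 at [1:6]
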